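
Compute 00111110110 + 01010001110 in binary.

Add column by column from the right: bit + bit + carry-in; write the sum mod 2, carry 1 when the sum is 2 or 3.
carry:  11111111100
        00111110110
+       01010001110
-------------------
       010010000100
(the carry out of the leftmost column, 0, becomes the leading bit)
Decimal check:
  00111110110 = 256 + 128 + 64 + 32 + 16 + 4 + 2 = 502
  01010001110 = 512 + 128 + 8 + 4 + 2 = 654
  502 + 654 = 1156, and 010010000100 = 1024 + 128 + 4 = 1156 ✓



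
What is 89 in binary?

Using repeated division by 2:
89 ÷ 2 = 44 remainder 1
44 ÷ 2 = 22 remainder 0
22 ÷ 2 = 11 remainder 0
11 ÷ 2 = 5 remainder 1
5 ÷ 2 = 2 remainder 1
2 ÷ 2 = 1 remainder 0
1 ÷ 2 = 0 remainder 1
Reading remainders bottom to top: 1011001



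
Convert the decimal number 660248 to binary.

Using repeated division by 2:
660248 ÷ 2 = 330124 remainder 0
330124 ÷ 2 = 165062 remainder 0
165062 ÷ 2 = 82531 remainder 0
82531 ÷ 2 = 41265 remainder 1
41265 ÷ 2 = 20632 remainder 1
20632 ÷ 2 = 10316 remainder 0
10316 ÷ 2 = 5158 remainder 0
5158 ÷ 2 = 2579 remainder 0
2579 ÷ 2 = 1289 remainder 1
1289 ÷ 2 = 644 remainder 1
644 ÷ 2 = 322 remainder 0
322 ÷ 2 = 161 remainder 0
161 ÷ 2 = 80 remainder 1
80 ÷ 2 = 40 remainder 0
40 ÷ 2 = 20 remainder 0
20 ÷ 2 = 10 remainder 0
10 ÷ 2 = 5 remainder 0
5 ÷ 2 = 2 remainder 1
2 ÷ 2 = 1 remainder 0
1 ÷ 2 = 0 remainder 1
Reading remainders bottom to top: 10100001001100011000



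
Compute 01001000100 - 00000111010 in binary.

Method 1 - Direct subtraction (column by column from the right: bit − bit − borrow-in; if negative, add 2 and borrow 1 from the next column):
borrow: 00001110100
        01001000100
-       00000111010
-------------------
        01000001010

Method 2 - Add two's complement:
Two's complement of 00000111010: invert → 11111000101, add 1 → 11111000110
  01001000100
+ 11111000110
-------------
 101000001010  (end carry out of the top bit = 1)
Discarding the end carry: 01000001010
Decimal check:
  01001000100 = 512 + 64 + 4 = 580
  00000111010 = 32 + 16 + 8 + 2 = 58
  580 - 58 = 522, and 01000001010 = 512 + 8 + 2 = 522 ✓



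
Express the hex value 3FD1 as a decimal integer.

Expand by place value (powers of 16):
Digit values: F = 15, D = 13
3FD1 = 3 × 16^3 + 15 × 16^2 + 13 × 16^1 + 1 × 16^0
= 3 × 4096 + 15 × 256 + 13 × 16 + 1 × 1
= 12288 + 3840 + 208 + 1
= 16337



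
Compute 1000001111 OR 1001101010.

OR: 1 when either bit is 1
  1000001111
| 1001101010
------------
  1001101111
Decimal: 527 | 618 = 623



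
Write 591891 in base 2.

Using repeated division by 2:
591891 ÷ 2 = 295945 remainder 1
295945 ÷ 2 = 147972 remainder 1
147972 ÷ 2 = 73986 remainder 0
73986 ÷ 2 = 36993 remainder 0
36993 ÷ 2 = 18496 remainder 1
18496 ÷ 2 = 9248 remainder 0
9248 ÷ 2 = 4624 remainder 0
4624 ÷ 2 = 2312 remainder 0
2312 ÷ 2 = 1156 remainder 0
1156 ÷ 2 = 578 remainder 0
578 ÷ 2 = 289 remainder 0
289 ÷ 2 = 144 remainder 1
144 ÷ 2 = 72 remainder 0
72 ÷ 2 = 36 remainder 0
36 ÷ 2 = 18 remainder 0
18 ÷ 2 = 9 remainder 0
9 ÷ 2 = 4 remainder 1
4 ÷ 2 = 2 remainder 0
2 ÷ 2 = 1 remainder 0
1 ÷ 2 = 0 remainder 1
Reading remainders bottom to top: 10010000100000010011



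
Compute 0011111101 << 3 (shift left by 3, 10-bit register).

Original: 0011111101 (decimal 253)
Shift left by 3 positions
Append 3 zeros on the right and drop the 3 high bits that overflow the 10-bit width
Result: 1111101000 (decimal 1000)
Equivalent: 253 << 3 = 253 × 2^3 = 2024, truncated to 10 bits = 1000



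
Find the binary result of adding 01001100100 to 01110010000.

Add column by column from the right: bit + bit + carry-in; write the sum mod 2, carry 1 when the sum is 2 or 3.
carry:  10000000000
        01001100100
+       01110010000
-------------------
       010111110100
(the carry out of the leftmost column, 0, becomes the leading bit)
Decimal check:
  01001100100 = 512 + 64 + 32 + 4 = 612
  01110010000 = 512 + 256 + 128 + 16 = 912
  612 + 912 = 1524, and 010111110100 = 1024 + 256 + 128 + 64 + 32 + 16 + 4 = 1524 ✓



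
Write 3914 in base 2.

Using repeated division by 2:
3914 ÷ 2 = 1957 remainder 0
1957 ÷ 2 = 978 remainder 1
978 ÷ 2 = 489 remainder 0
489 ÷ 2 = 244 remainder 1
244 ÷ 2 = 122 remainder 0
122 ÷ 2 = 61 remainder 0
61 ÷ 2 = 30 remainder 1
30 ÷ 2 = 15 remainder 0
15 ÷ 2 = 7 remainder 1
7 ÷ 2 = 3 remainder 1
3 ÷ 2 = 1 remainder 1
1 ÷ 2 = 0 remainder 1
Reading remainders bottom to top: 111101001010



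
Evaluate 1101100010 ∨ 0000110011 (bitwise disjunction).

OR: 1 when either bit is 1
  1101100010
| 0000110011
------------
  1101110011
Decimal: 866 | 51 = 883



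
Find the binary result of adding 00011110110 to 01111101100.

Add column by column from the right: bit + bit + carry-in; write the sum mod 2, carry 1 when the sum is 2 or 3.
carry:  11111111000
        00011110110
+       01111101100
-------------------
       010011100010
(the carry out of the leftmost column, 0, becomes the leading bit)
Decimal check:
  00011110110 = 128 + 64 + 32 + 16 + 4 + 2 = 246
  01111101100 = 512 + 256 + 128 + 64 + 32 + 8 + 4 = 1004
  246 + 1004 = 1250, and 010011100010 = 1024 + 128 + 64 + 32 + 2 = 1250 ✓



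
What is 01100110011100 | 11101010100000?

OR: 1 when either bit is 1
  01100110011100
| 11101010100000
----------------
  11101110111100
Decimal: 6556 | 15008 = 15292



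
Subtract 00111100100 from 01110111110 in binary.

Method 1 - Direct subtraction (column by column from the right: bit − bit − borrow-in; if negative, add 2 and borrow 1 from the next column):
borrow: 01110000000
        01110111110
-       00111100100
-------------------
        00111011010

Method 2 - Add two's complement:
Two's complement of 00111100100: invert → 11000011011, add 1 → 11000011100
  01110111110
+ 11000011100
-------------
 100111011010  (end carry out of the top bit = 1)
Discarding the end carry: 00111011010
Decimal check:
  01110111110 = 512 + 256 + 128 + 32 + 16 + 8 + 4 + 2 = 958
  00111100100 = 256 + 128 + 64 + 32 + 4 = 484
  958 - 484 = 474, and 00111011010 = 256 + 128 + 64 + 16 + 8 + 2 = 474 ✓



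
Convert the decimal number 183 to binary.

Using repeated division by 2:
183 ÷ 2 = 91 remainder 1
91 ÷ 2 = 45 remainder 1
45 ÷ 2 = 22 remainder 1
22 ÷ 2 = 11 remainder 0
11 ÷ 2 = 5 remainder 1
5 ÷ 2 = 2 remainder 1
2 ÷ 2 = 1 remainder 0
1 ÷ 2 = 0 remainder 1
Reading remainders bottom to top: 10110111



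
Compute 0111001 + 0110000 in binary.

Add column by column from the right: bit + bit + carry-in; write the sum mod 2, carry 1 when the sum is 2 or 3.
carry:  1100000
        0111001
+       0110000
---------------
       01101001
(the carry out of the leftmost column, 0, becomes the leading bit)
Decimal check:
  0111001 = 32 + 16 + 8 + 1 = 57
  0110000 = 32 + 16 = 48
  57 + 48 = 105, and 01101001 = 64 + 32 + 8 + 1 = 105 ✓



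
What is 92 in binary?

Using repeated division by 2:
92 ÷ 2 = 46 remainder 0
46 ÷ 2 = 23 remainder 0
23 ÷ 2 = 11 remainder 1
11 ÷ 2 = 5 remainder 1
5 ÷ 2 = 2 remainder 1
2 ÷ 2 = 1 remainder 0
1 ÷ 2 = 0 remainder 1
Reading remainders bottom to top: 1011100



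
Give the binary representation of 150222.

Using repeated division by 2:
150222 ÷ 2 = 75111 remainder 0
75111 ÷ 2 = 37555 remainder 1
37555 ÷ 2 = 18777 remainder 1
18777 ÷ 2 = 9388 remainder 1
9388 ÷ 2 = 4694 remainder 0
4694 ÷ 2 = 2347 remainder 0
2347 ÷ 2 = 1173 remainder 1
1173 ÷ 2 = 586 remainder 1
586 ÷ 2 = 293 remainder 0
293 ÷ 2 = 146 remainder 1
146 ÷ 2 = 73 remainder 0
73 ÷ 2 = 36 remainder 1
36 ÷ 2 = 18 remainder 0
18 ÷ 2 = 9 remainder 0
9 ÷ 2 = 4 remainder 1
4 ÷ 2 = 2 remainder 0
2 ÷ 2 = 1 remainder 0
1 ÷ 2 = 0 remainder 1
Reading remainders bottom to top: 100100101011001110



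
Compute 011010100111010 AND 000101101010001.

AND: 1 only when both bits are 1
  011010100111010
& 000101101010001
-----------------
  000000100010000
Decimal: 13626 & 2897 = 272



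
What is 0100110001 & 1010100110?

AND: 1 only when both bits are 1
  0100110001
& 1010100110
------------
  0000100000
Decimal: 305 & 678 = 32



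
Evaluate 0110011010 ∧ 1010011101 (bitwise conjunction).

AND: 1 only when both bits are 1
  0110011010
& 1010011101
------------
  0010011000
Decimal: 410 & 669 = 152



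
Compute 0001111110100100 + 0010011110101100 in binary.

Add column by column from the right: bit + bit + carry-in; write the sum mod 2, carry 1 when the sum is 2 or 3.
carry:  0111111101011000
        0001111110100100
+       0010011110101100
------------------------
       00100011101010000
(the carry out of the leftmost column, 0, becomes the leading bit)
Decimal check:
  0001111110100100 = 4096 + 2048 + 1024 + 512 + 256 + 128 + 32 + 4 = 8100
  0010011110101100 = 8192 + 1024 + 512 + 256 + 128 + 32 + 8 + 4 = 10156
  8100 + 10156 = 18256, and 00100011101010000 = 16384 + 1024 + 512 + 256 + 64 + 16 = 18256 ✓



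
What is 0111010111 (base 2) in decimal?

Sum of powers of 2 for each 1-bit:
2^0 + 2^1 + 2^2 + 2^4 + 2^6 + 2^7 + 2^8
= 1 + 2 + 4 + 16 + 64 + 128 + 256
= 471



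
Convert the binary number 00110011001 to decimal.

Sum of powers of 2 for each 1-bit:
2^0 + 2^3 + 2^4 + 2^7 + 2^8
= 1 + 8 + 16 + 128 + 256
= 409



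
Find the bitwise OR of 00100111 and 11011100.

OR: 1 when either bit is 1
  00100111
| 11011100
----------
  11111111
Decimal: 39 | 220 = 255



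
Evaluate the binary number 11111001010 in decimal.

Sum of powers of 2 for each 1-bit:
2^1 + 2^3 + 2^6 + 2^7 + 2^8 + 2^9 + 2^10
= 2 + 8 + 64 + 128 + 256 + 512 + 1024
= 1994



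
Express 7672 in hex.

Using repeated division by 16 (digits 10–15 are A–F):
7672 ÷ 16 = 479 remainder 8
479 ÷ 16 = 29 remainder 15 (F)
29 ÷ 16 = 1 remainder 13 (D)
1 ÷ 16 = 0 remainder 1
Reading remainders bottom to top: 1DF8



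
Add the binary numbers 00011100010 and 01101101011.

Add column by column from the right: bit + bit + carry-in; write the sum mod 2, carry 1 when the sum is 2 or 3.
carry:  11111000100
        00011100010
+       01101101011
-------------------
       010001001101
(the carry out of the leftmost column, 0, becomes the leading bit)
Decimal check:
  00011100010 = 128 + 64 + 32 + 2 = 226
  01101101011 = 512 + 256 + 64 + 32 + 8 + 2 + 1 = 875
  226 + 875 = 1101, and 010001001101 = 1024 + 64 + 8 + 4 + 1 = 1101 ✓



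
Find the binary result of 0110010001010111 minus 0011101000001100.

Method 1 - Direct subtraction (column by column from the right: bit − bit − borrow-in; if negative, add 2 and borrow 1 from the next column):
borrow: 0111010000010000
        0110010001010111
-       0011101000001100
------------------------
        0010101001001011

Method 2 - Add two's complement:
Two's complement of 0011101000001100: invert → 1100010111110011, add 1 → 1100010111110100
  0110010001010111
+ 1100010111110100
------------------
 10010101001001011  (end carry out of the top bit = 1)
Discarding the end carry: 0010101001001011
Decimal check:
  0110010001010111 = 16384 + 8192 + 1024 + 64 + 16 + 4 + 2 + 1 = 25687
  0011101000001100 = 8192 + 4096 + 2048 + 512 + 8 + 4 = 14860
  25687 - 14860 = 10827, and 0010101001001011 = 8192 + 2048 + 512 + 64 + 8 + 2 + 1 = 10827 ✓



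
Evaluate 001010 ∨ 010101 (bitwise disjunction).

OR: 1 when either bit is 1
  001010
| 010101
--------
  011111
Decimal: 10 | 21 = 31



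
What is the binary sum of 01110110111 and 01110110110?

Add column by column from the right: bit + bit + carry-in; write the sum mod 2, carry 1 when the sum is 2 or 3.
carry:  11101101100
        01110110111
+       01110110110
-------------------
       011101101101
(the carry out of the leftmost column, 0, becomes the leading bit)
Decimal check:
  01110110111 = 512 + 256 + 128 + 32 + 16 + 4 + 2 + 1 = 951
  01110110110 = 512 + 256 + 128 + 32 + 16 + 4 + 2 = 950
  951 + 950 = 1901, and 011101101101 = 1024 + 512 + 256 + 64 + 32 + 8 + 4 + 1 = 1901 ✓



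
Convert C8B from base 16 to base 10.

Expand by place value (powers of 16):
Digit values: C = 12, B = 11
C8B = 12 × 16^2 + 8 × 16^1 + 11 × 16^0
= 12 × 256 + 8 × 16 + 11 × 1
= 3072 + 128 + 11
= 3211



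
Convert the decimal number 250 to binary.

Using repeated division by 2:
250 ÷ 2 = 125 remainder 0
125 ÷ 2 = 62 remainder 1
62 ÷ 2 = 31 remainder 0
31 ÷ 2 = 15 remainder 1
15 ÷ 2 = 7 remainder 1
7 ÷ 2 = 3 remainder 1
3 ÷ 2 = 1 remainder 1
1 ÷ 2 = 0 remainder 1
Reading remainders bottom to top: 11111010



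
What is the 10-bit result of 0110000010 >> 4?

Original: 0110000010 (decimal 386)
Shift right by 4 positions
Drop the 4 low bits; fill with zeros on the left
Result: 0000011000 (decimal 24)
Equivalent: 386 >> 4 = 386 ÷ 2^4 = 24



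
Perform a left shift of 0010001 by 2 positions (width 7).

Original: 0010001 (decimal 17)
Shift left by 2 positions
Append 2 zeros on the right
Result: 1000100 (decimal 68)
Equivalent: 17 << 2 = 17 × 2^2 = 68



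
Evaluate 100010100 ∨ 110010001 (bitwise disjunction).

OR: 1 when either bit is 1
  100010100
| 110010001
-----------
  110010101
Decimal: 276 | 401 = 405



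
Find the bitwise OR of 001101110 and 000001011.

OR: 1 when either bit is 1
  001101110
| 000001011
-----------
  001101111
Decimal: 110 | 11 = 111



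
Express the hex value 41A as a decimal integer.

Expand by place value (powers of 16):
Digit values: A = 10
41A = 4 × 16^2 + 1 × 16^1 + 10 × 16^0
= 4 × 256 + 1 × 16 + 10 × 1
= 1024 + 16 + 10
= 1050



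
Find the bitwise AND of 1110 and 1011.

AND: 1 only when both bits are 1
  1110
& 1011
------
  1010
Decimal: 14 & 11 = 10



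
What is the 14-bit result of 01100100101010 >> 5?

Original: 01100100101010 (decimal 6442)
Shift right by 5 positions
Drop the 5 low bits; fill with zeros on the left
Result: 00000011001001 (decimal 201)
Equivalent: 6442 >> 5 = 6442 ÷ 2^5 = 201



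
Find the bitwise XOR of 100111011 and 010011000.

XOR: 1 when bits differ
  100111011
^ 010011000
-----------
  110100011
Decimal: 315 ^ 152 = 419



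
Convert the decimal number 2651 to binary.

Using repeated division by 2:
2651 ÷ 2 = 1325 remainder 1
1325 ÷ 2 = 662 remainder 1
662 ÷ 2 = 331 remainder 0
331 ÷ 2 = 165 remainder 1
165 ÷ 2 = 82 remainder 1
82 ÷ 2 = 41 remainder 0
41 ÷ 2 = 20 remainder 1
20 ÷ 2 = 10 remainder 0
10 ÷ 2 = 5 remainder 0
5 ÷ 2 = 2 remainder 1
2 ÷ 2 = 1 remainder 0
1 ÷ 2 = 0 remainder 1
Reading remainders bottom to top: 101001011011



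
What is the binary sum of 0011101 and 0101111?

Add column by column from the right: bit + bit + carry-in; write the sum mod 2, carry 1 when the sum is 2 or 3.
carry:  1111110
        0011101
+       0101111
---------------
       01001100
(the carry out of the leftmost column, 0, becomes the leading bit)
Decimal check:
  0011101 = 16 + 8 + 4 + 1 = 29
  0101111 = 32 + 8 + 4 + 2 + 1 = 47
  29 + 47 = 76, and 01001100 = 64 + 8 + 4 = 76 ✓



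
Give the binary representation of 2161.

Using repeated division by 2:
2161 ÷ 2 = 1080 remainder 1
1080 ÷ 2 = 540 remainder 0
540 ÷ 2 = 270 remainder 0
270 ÷ 2 = 135 remainder 0
135 ÷ 2 = 67 remainder 1
67 ÷ 2 = 33 remainder 1
33 ÷ 2 = 16 remainder 1
16 ÷ 2 = 8 remainder 0
8 ÷ 2 = 4 remainder 0
4 ÷ 2 = 2 remainder 0
2 ÷ 2 = 1 remainder 0
1 ÷ 2 = 0 remainder 1
Reading remainders bottom to top: 100001110001



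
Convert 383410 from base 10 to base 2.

Using repeated division by 2:
383410 ÷ 2 = 191705 remainder 0
191705 ÷ 2 = 95852 remainder 1
95852 ÷ 2 = 47926 remainder 0
47926 ÷ 2 = 23963 remainder 0
23963 ÷ 2 = 11981 remainder 1
11981 ÷ 2 = 5990 remainder 1
5990 ÷ 2 = 2995 remainder 0
2995 ÷ 2 = 1497 remainder 1
1497 ÷ 2 = 748 remainder 1
748 ÷ 2 = 374 remainder 0
374 ÷ 2 = 187 remainder 0
187 ÷ 2 = 93 remainder 1
93 ÷ 2 = 46 remainder 1
46 ÷ 2 = 23 remainder 0
23 ÷ 2 = 11 remainder 1
11 ÷ 2 = 5 remainder 1
5 ÷ 2 = 2 remainder 1
2 ÷ 2 = 1 remainder 0
1 ÷ 2 = 0 remainder 1
Reading remainders bottom to top: 1011101100110110010



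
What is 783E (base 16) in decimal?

Expand by place value (powers of 16):
Digit values: E = 14
783E = 7 × 16^3 + 8 × 16^2 + 3 × 16^1 + 14 × 16^0
= 7 × 4096 + 8 × 256 + 3 × 16 + 14 × 1
= 28672 + 2048 + 48 + 14
= 30782



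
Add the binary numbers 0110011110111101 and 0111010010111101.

Add column by column from the right: bit + bit + carry-in; write the sum mod 2, carry 1 when the sum is 2 or 3.
carry:  1100111101111010
        0110011110111101
+       0111010010111101
------------------------
       01101110001111010
(the carry out of the leftmost column, 0, becomes the leading bit)
Decimal check:
  0110011110111101 = 16384 + 8192 + 1024 + 512 + 256 + 128 + 32 + 16 + 8 + 4 + 1 = 26557
  0111010010111101 = 16384 + 8192 + 4096 + 1024 + 128 + 32 + 16 + 8 + 4 + 1 = 29885
  26557 + 29885 = 56442, and 01101110001111010 = 32768 + 16384 + 4096 + 2048 + 1024 + 64 + 32 + 16 + 8 + 2 = 56442 ✓



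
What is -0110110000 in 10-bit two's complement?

Original: 0110110000
Step 1 - Invert all bits: 1001001111
Step 2 - Add 1: 1001010000
Verification: 0110110000 + 1001010000 = 10000000000; discarding the end carry (carry out of the top bit) leaves the 10-bit value 0000000000, as required for x + (-x)



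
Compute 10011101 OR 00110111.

OR: 1 when either bit is 1
  10011101
| 00110111
----------
  10111111
Decimal: 157 | 55 = 191



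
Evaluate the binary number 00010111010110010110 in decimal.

Sum of powers of 2 for each 1-bit:
2^1 + 2^2 + 2^4 + 2^7 + 2^8 + 2^10 + 2^12 + 2^13 + 2^14 + 2^16
= 2 + 4 + 16 + 128 + 256 + 1024 + 4096 + 8192 + 16384 + 65536
= 95638



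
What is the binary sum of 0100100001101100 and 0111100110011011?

Add column by column from the right: bit + bit + carry-in; write the sum mod 2, carry 1 when the sum is 2 or 3.
carry:  1111001111110000
        0100100001101100
+       0111100110011011
------------------------
       01100001000000111
(the carry out of the leftmost column, 0, becomes the leading bit)
Decimal check:
  0100100001101100 = 16384 + 2048 + 64 + 32 + 8 + 4 = 18540
  0111100110011011 = 16384 + 8192 + 4096 + 2048 + 256 + 128 + 16 + 8 + 2 + 1 = 31131
  18540 + 31131 = 49671, and 01100001000000111 = 32768 + 16384 + 512 + 4 + 2 + 1 = 49671 ✓



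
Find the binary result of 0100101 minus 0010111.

Method 1 - Direct subtraction (column by column from the right: bit − bit − borrow-in; if negative, add 2 and borrow 1 from the next column):
borrow: 0111100
        0100101
-       0010111
---------------
        0001110

Method 2 - Add two's complement:
Two's complement of 0010111: invert → 1101000, add 1 → 1101001
  0100101
+ 1101001
---------
 10001110  (end carry out of the top bit = 1)
Discarding the end carry: 0001110
Decimal check:
  0100101 = 32 + 4 + 1 = 37
  0010111 = 16 + 4 + 2 + 1 = 23
  37 - 23 = 14, and 0001110 = 8 + 4 + 2 = 14 ✓



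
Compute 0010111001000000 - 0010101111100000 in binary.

Method 1 - Direct subtraction (column by column from the right: bit − bit − borrow-in; if negative, add 2 and borrow 1 from the next column):
borrow: 0000011111000000
        0010111001000000
-       0010101111100000
------------------------
        0000001001100000

Method 2 - Add two's complement:
Two's complement of 0010101111100000: invert → 1101010000011111, add 1 → 1101010000100000
  0010111001000000
+ 1101010000100000
------------------
 10000001001100000  (end carry out of the top bit = 1)
Discarding the end carry: 0000001001100000
Decimal check:
  0010111001000000 = 8192 + 2048 + 1024 + 512 + 64 = 11840
  0010101111100000 = 8192 + 2048 + 512 + 256 + 128 + 64 + 32 = 11232
  11840 - 11232 = 608, and 0000001001100000 = 512 + 64 + 32 = 608 ✓



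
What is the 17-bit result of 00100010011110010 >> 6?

Original: 00100010011110010 (decimal 17650)
Shift right by 6 positions
Drop the 6 low bits; fill with zeros on the left
Result: 00000000100010011 (decimal 275)
Equivalent: 17650 >> 6 = 17650 ÷ 2^6 = 275



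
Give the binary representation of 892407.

Using repeated division by 2:
892407 ÷ 2 = 446203 remainder 1
446203 ÷ 2 = 223101 remainder 1
223101 ÷ 2 = 111550 remainder 1
111550 ÷ 2 = 55775 remainder 0
55775 ÷ 2 = 27887 remainder 1
27887 ÷ 2 = 13943 remainder 1
13943 ÷ 2 = 6971 remainder 1
6971 ÷ 2 = 3485 remainder 1
3485 ÷ 2 = 1742 remainder 1
1742 ÷ 2 = 871 remainder 0
871 ÷ 2 = 435 remainder 1
435 ÷ 2 = 217 remainder 1
217 ÷ 2 = 108 remainder 1
108 ÷ 2 = 54 remainder 0
54 ÷ 2 = 27 remainder 0
27 ÷ 2 = 13 remainder 1
13 ÷ 2 = 6 remainder 1
6 ÷ 2 = 3 remainder 0
3 ÷ 2 = 1 remainder 1
1 ÷ 2 = 0 remainder 1
Reading remainders bottom to top: 11011001110111110111



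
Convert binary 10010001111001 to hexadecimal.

Group into 4-bit nibbles from right:
  0010 = 2
  0100 = 4
  0111 = 7
  1001 = 9
Result: 2479



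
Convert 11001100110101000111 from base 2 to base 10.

Sum of powers of 2 for each 1-bit:
2^0 + 2^1 + 2^2 + 2^6 + 2^8 + 2^10 + 2^11 + 2^14 + 2^15 + 2^18 + 2^19
= 1 + 2 + 4 + 64 + 256 + 1024 + 2048 + 16384 + 32768 + 262144 + 524288
= 838983



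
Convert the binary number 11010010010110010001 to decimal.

Sum of powers of 2 for each 1-bit:
2^0 + 2^4 + 2^7 + 2^8 + 2^10 + 2^13 + 2^16 + 2^18 + 2^19
= 1 + 16 + 128 + 256 + 1024 + 8192 + 65536 + 262144 + 524288
= 861585



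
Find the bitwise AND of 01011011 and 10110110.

AND: 1 only when both bits are 1
  01011011
& 10110110
----------
  00010010
Decimal: 91 & 182 = 18



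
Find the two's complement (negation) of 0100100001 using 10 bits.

Original: 0100100001
Step 1 - Invert all bits: 1011011110
Step 2 - Add 1: 1011011111
Verification: 0100100001 + 1011011111 = 10000000000; discarding the end carry (carry out of the top bit) leaves the 10-bit value 0000000000, as required for x + (-x)



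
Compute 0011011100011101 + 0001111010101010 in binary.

Add column by column from the right: bit + bit + carry-in; write the sum mod 2, carry 1 when the sum is 2 or 3.
carry:  0111110001110000
        0011011100011101
+       0001111010101010
------------------------
       00101010111000111
(the carry out of the leftmost column, 0, becomes the leading bit)
Decimal check:
  0011011100011101 = 8192 + 4096 + 1024 + 512 + 256 + 16 + 8 + 4 + 1 = 14109
  0001111010101010 = 4096 + 2048 + 1024 + 512 + 128 + 32 + 8 + 2 = 7850
  14109 + 7850 = 21959, and 00101010111000111 = 16384 + 4096 + 1024 + 256 + 128 + 64 + 4 + 2 + 1 = 21959 ✓



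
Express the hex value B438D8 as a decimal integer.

Expand by place value (powers of 16):
Digit values: B = 11, D = 13
B438D8 = 11 × 16^5 + 4 × 16^4 + 3 × 16^3 + 8 × 16^2 + 13 × 16^1 + 8 × 16^0
= 11 × 1048576 + 4 × 65536 + 3 × 4096 + 8 × 256 + 13 × 16 + 8 × 1
= 11534336 + 262144 + 12288 + 2048 + 208 + 8
= 11811032



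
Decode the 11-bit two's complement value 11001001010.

Binary: 11001001010
Sign bit: 1 (negative)
Invert: 00110110101
Add 1:  00110110110
Magnitude: 00110110110 = 256 + 128 + 32 + 16 + 4 + 2 = 438
Value: -438



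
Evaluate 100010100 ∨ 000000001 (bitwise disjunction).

OR: 1 when either bit is 1
  100010100
| 000000001
-----------
  100010101
Decimal: 276 | 1 = 277



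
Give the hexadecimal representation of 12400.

Using repeated division by 16 (digits 10–15 are A–F):
12400 ÷ 16 = 775 remainder 0
775 ÷ 16 = 48 remainder 7
48 ÷ 16 = 3 remainder 0
3 ÷ 16 = 0 remainder 3
Reading remainders bottom to top: 3070



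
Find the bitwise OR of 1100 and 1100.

OR: 1 when either bit is 1
  1100
| 1100
------
  1100
Decimal: 12 | 12 = 12



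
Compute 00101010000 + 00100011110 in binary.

Add column by column from the right: bit + bit + carry-in; write the sum mod 2, carry 1 when the sum is 2 or 3.
carry:  01000100000
        00101010000
+       00100011110
-------------------
       001001101110
(the carry out of the leftmost column, 0, becomes the leading bit)
Decimal check:
  00101010000 = 256 + 64 + 16 = 336
  00100011110 = 256 + 16 + 8 + 4 + 2 = 286
  336 + 286 = 622, and 001001101110 = 512 + 64 + 32 + 8 + 4 + 2 = 622 ✓



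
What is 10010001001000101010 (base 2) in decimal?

Sum of powers of 2 for each 1-bit:
2^1 + 2^3 + 2^5 + 2^9 + 2^12 + 2^16 + 2^19
= 2 + 8 + 32 + 512 + 4096 + 65536 + 524288
= 594474



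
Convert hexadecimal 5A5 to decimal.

Expand by place value (powers of 16):
Digit values: A = 10
5A5 = 5 × 16^2 + 10 × 16^1 + 5 × 16^0
= 5 × 256 + 10 × 16 + 5 × 1
= 1280 + 160 + 5
= 1445



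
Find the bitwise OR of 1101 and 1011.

OR: 1 when either bit is 1
  1101
| 1011
------
  1111
Decimal: 13 | 11 = 15



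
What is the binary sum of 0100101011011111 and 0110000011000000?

Add column by column from the right: bit + bit + carry-in; write the sum mod 2, carry 1 when the sum is 2 or 3.
carry:  1000000110000000
        0100101011011111
+       0110000011000000
------------------------
       01010101110011111
(the carry out of the leftmost column, 0, becomes the leading bit)
Decimal check:
  0100101011011111 = 16384 + 2048 + 512 + 128 + 64 + 16 + 8 + 4 + 2 + 1 = 19167
  0110000011000000 = 16384 + 8192 + 128 + 64 = 24768
  19167 + 24768 = 43935, and 01010101110011111 = 32768 + 8192 + 2048 + 512 + 256 + 128 + 16 + 8 + 4 + 2 + 1 = 43935 ✓



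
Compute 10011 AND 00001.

AND: 1 only when both bits are 1
  10011
& 00001
-------
  00001
Decimal: 19 & 1 = 1



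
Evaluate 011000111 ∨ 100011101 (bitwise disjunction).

OR: 1 when either bit is 1
  011000111
| 100011101
-----------
  111011111
Decimal: 199 | 285 = 479



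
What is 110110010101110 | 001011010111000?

OR: 1 when either bit is 1
  110110010101110
| 001011010111000
-----------------
  111111010111110
Decimal: 27822 | 5816 = 32446



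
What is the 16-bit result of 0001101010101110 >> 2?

Original: 0001101010101110 (decimal 6830)
Shift right by 2 positions
Drop the 2 low bits; fill with zeros on the left
Result: 0000011010101011 (decimal 1707)
Equivalent: 6830 >> 2 = 6830 ÷ 2^2 = 1707



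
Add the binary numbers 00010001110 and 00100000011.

Add column by column from the right: bit + bit + carry-in; write the sum mod 2, carry 1 when the sum is 2 or 3.
carry:  00000011100
        00010001110
+       00100000011
-------------------
       000110010001
(the carry out of the leftmost column, 0, becomes the leading bit)
Decimal check:
  00010001110 = 128 + 8 + 4 + 2 = 142
  00100000011 = 256 + 2 + 1 = 259
  142 + 259 = 401, and 000110010001 = 256 + 128 + 16 + 1 = 401 ✓



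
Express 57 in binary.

Using repeated division by 2:
57 ÷ 2 = 28 remainder 1
28 ÷ 2 = 14 remainder 0
14 ÷ 2 = 7 remainder 0
7 ÷ 2 = 3 remainder 1
3 ÷ 2 = 1 remainder 1
1 ÷ 2 = 0 remainder 1
Reading remainders bottom to top: 111001



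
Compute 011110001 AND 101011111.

AND: 1 only when both bits are 1
  011110001
& 101011111
-----------
  001010001
Decimal: 241 & 351 = 81



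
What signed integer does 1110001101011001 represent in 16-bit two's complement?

Binary: 1110001101011001
Sign bit: 1 (negative)
Invert: 0001110010100110
Add 1:  0001110010100111
Magnitude: 0001110010100111 = 4096 + 2048 + 1024 + 128 + 32 + 4 + 2 + 1 = 7335
Value: -7335



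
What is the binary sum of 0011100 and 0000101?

Add column by column from the right: bit + bit + carry-in; write the sum mod 2, carry 1 when the sum is 2 or 3.
carry:  0111000
        0011100
+       0000101
---------------
       00100001
(the carry out of the leftmost column, 0, becomes the leading bit)
Decimal check:
  0011100 = 16 + 8 + 4 = 28
  0000101 = 4 + 1 = 5
  28 + 5 = 33, and 00100001 = 32 + 1 = 33 ✓



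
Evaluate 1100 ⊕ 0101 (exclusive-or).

XOR: 1 when bits differ
  1100
^ 0101
------
  1001
Decimal: 12 ^ 5 = 9



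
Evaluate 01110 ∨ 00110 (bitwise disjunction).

OR: 1 when either bit is 1
  01110
| 00110
-------
  01110
Decimal: 14 | 6 = 14



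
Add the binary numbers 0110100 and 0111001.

Add column by column from the right: bit + bit + carry-in; write the sum mod 2, carry 1 when the sum is 2 or 3.
carry:  1100000
        0110100
+       0111001
---------------
       01101101
(the carry out of the leftmost column, 0, becomes the leading bit)
Decimal check:
  0110100 = 32 + 16 + 4 = 52
  0111001 = 32 + 16 + 8 + 1 = 57
  52 + 57 = 109, and 01101101 = 64 + 32 + 8 + 4 + 1 = 109 ✓



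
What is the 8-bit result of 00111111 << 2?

Original: 00111111 (decimal 63)
Shift left by 2 positions
Append 2 zeros on the right
Result: 11111100 (decimal 252)
Equivalent: 63 << 2 = 63 × 2^2 = 252



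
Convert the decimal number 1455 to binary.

Using repeated division by 2:
1455 ÷ 2 = 727 remainder 1
727 ÷ 2 = 363 remainder 1
363 ÷ 2 = 181 remainder 1
181 ÷ 2 = 90 remainder 1
90 ÷ 2 = 45 remainder 0
45 ÷ 2 = 22 remainder 1
22 ÷ 2 = 11 remainder 0
11 ÷ 2 = 5 remainder 1
5 ÷ 2 = 2 remainder 1
2 ÷ 2 = 1 remainder 0
1 ÷ 2 = 0 remainder 1
Reading remainders bottom to top: 10110101111



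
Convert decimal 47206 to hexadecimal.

Using repeated division by 16 (digits 10–15 are A–F):
47206 ÷ 16 = 2950 remainder 6
2950 ÷ 16 = 184 remainder 6
184 ÷ 16 = 11 remainder 8
11 ÷ 16 = 0 remainder 11 (B)
Reading remainders bottom to top: B866



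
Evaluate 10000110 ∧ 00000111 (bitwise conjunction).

AND: 1 only when both bits are 1
  10000110
& 00000111
----------
  00000110
Decimal: 134 & 7 = 6



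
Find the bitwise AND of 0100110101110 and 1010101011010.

AND: 1 only when both bits are 1
  0100110101110
& 1010101011010
---------------
  0000100001010
Decimal: 2478 & 5466 = 266



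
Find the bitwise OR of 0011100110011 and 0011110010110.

OR: 1 when either bit is 1
  0011100110011
| 0011110010110
---------------
  0011110110111
Decimal: 1843 | 1942 = 1975



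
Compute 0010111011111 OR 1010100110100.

OR: 1 when either bit is 1
  0010111011111
| 1010100110100
---------------
  1010111111111
Decimal: 1503 | 5428 = 5631



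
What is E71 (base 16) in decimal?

Expand by place value (powers of 16):
Digit values: E = 14
E71 = 14 × 16^2 + 7 × 16^1 + 1 × 16^0
= 14 × 256 + 7 × 16 + 1 × 1
= 3584 + 112 + 1
= 3697



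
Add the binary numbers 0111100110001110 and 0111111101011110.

Add column by column from the right: bit + bit + carry-in; write the sum mod 2, carry 1 when the sum is 2 or 3.
carry:  1111111000111100
        0111100110001110
+       0111111101011110
------------------------
       01111100011101100
(the carry out of the leftmost column, 0, becomes the leading bit)
Decimal check:
  0111100110001110 = 16384 + 8192 + 4096 + 2048 + 256 + 128 + 8 + 4 + 2 = 31118
  0111111101011110 = 16384 + 8192 + 4096 + 2048 + 1024 + 512 + 256 + 64 + 16 + 8 + 4 + 2 = 32606
  31118 + 32606 = 63724, and 01111100011101100 = 32768 + 16384 + 8192 + 4096 + 2048 + 128 + 64 + 32 + 8 + 4 = 63724 ✓



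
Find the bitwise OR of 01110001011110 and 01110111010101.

OR: 1 when either bit is 1
  01110001011110
| 01110111010101
----------------
  01110111011111
Decimal: 7262 | 7637 = 7647



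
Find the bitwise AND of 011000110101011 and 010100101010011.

AND: 1 only when both bits are 1
  011000110101011
& 010100101010011
-----------------
  010000100000011
Decimal: 12715 & 10579 = 8451



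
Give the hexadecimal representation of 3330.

Using repeated division by 16 (digits 10–15 are A–F):
3330 ÷ 16 = 208 remainder 2
208 ÷ 16 = 13 remainder 0
13 ÷ 16 = 0 remainder 13 (D)
Reading remainders bottom to top: D02



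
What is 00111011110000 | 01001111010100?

OR: 1 when either bit is 1
  00111011110000
| 01001111010100
----------------
  01111111110100
Decimal: 3824 | 5076 = 8180



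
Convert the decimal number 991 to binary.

Using repeated division by 2:
991 ÷ 2 = 495 remainder 1
495 ÷ 2 = 247 remainder 1
247 ÷ 2 = 123 remainder 1
123 ÷ 2 = 61 remainder 1
61 ÷ 2 = 30 remainder 1
30 ÷ 2 = 15 remainder 0
15 ÷ 2 = 7 remainder 1
7 ÷ 2 = 3 remainder 1
3 ÷ 2 = 1 remainder 1
1 ÷ 2 = 0 remainder 1
Reading remainders bottom to top: 1111011111



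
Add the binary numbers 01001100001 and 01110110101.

Add column by column from the right: bit + bit + carry-in; write the sum mod 2, carry 1 when the sum is 2 or 3.
carry:  11111000010
        01001100001
+       01110110101
-------------------
       011000010110
(the carry out of the leftmost column, 0, becomes the leading bit)
Decimal check:
  01001100001 = 512 + 64 + 32 + 1 = 609
  01110110101 = 512 + 256 + 128 + 32 + 16 + 4 + 1 = 949
  609 + 949 = 1558, and 011000010110 = 1024 + 512 + 16 + 4 + 2 = 1558 ✓



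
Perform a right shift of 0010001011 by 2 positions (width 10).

Original: 0010001011 (decimal 139)
Shift right by 2 positions
Drop the 2 low bits; fill with zeros on the left
Result: 0000100010 (decimal 34)
Equivalent: 139 >> 2 = 139 ÷ 2^2 = 34



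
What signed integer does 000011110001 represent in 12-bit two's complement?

Binary: 000011110001
Sign bit: 0 (non-negative)
Read directly as an unsigned value:
000011110001 = 128 + 64 + 32 + 16 + 1 = 241
Value: 241



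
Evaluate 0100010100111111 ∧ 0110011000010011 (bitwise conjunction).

AND: 1 only when both bits are 1
  0100010100111111
& 0110011000010011
------------------
  0100010000010011
Decimal: 17727 & 26131 = 17427



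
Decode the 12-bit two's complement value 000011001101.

Binary: 000011001101
Sign bit: 0 (non-negative)
Read directly as an unsigned value:
000011001101 = 128 + 64 + 8 + 4 + 1 = 205
Value: 205



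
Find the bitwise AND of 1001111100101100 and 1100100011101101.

AND: 1 only when both bits are 1
  1001111100101100
& 1100100011101101
------------------
  1000100000101100
Decimal: 40748 & 51437 = 34860



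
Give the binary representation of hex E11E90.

Convert each hex digit to 4 bits:
  E = 1110
  1 = 0001
  1 = 0001
  E = 1110
  9 = 1001
  0 = 0000
Concatenate: 111000010001111010010000



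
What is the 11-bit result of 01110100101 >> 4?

Original: 01110100101 (decimal 933)
Shift right by 4 positions
Drop the 4 low bits; fill with zeros on the left
Result: 00000111010 (decimal 58)
Equivalent: 933 >> 4 = 933 ÷ 2^4 = 58



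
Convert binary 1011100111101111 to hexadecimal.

Group into 4-bit nibbles from right:
  1011 = B
  1001 = 9
  1110 = E
  1111 = F
Result: B9EF



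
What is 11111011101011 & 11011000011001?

AND: 1 only when both bits are 1
  11111011101011
& 11011000011001
----------------
  11011000001001
Decimal: 16107 & 13849 = 13833



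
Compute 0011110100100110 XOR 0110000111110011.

XOR: 1 when bits differ
  0011110100100110
^ 0110000111110011
------------------
  0101110011010101
Decimal: 15654 ^ 25075 = 23765



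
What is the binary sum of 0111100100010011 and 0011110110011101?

Add column by column from the right: bit + bit + carry-in; write the sum mod 2, carry 1 when the sum is 2 or 3.
carry:  1111001000111110
        0111100100010011
+       0011110110011101
------------------------
       01011011010110000
(the carry out of the leftmost column, 0, becomes the leading bit)
Decimal check:
  0111100100010011 = 16384 + 8192 + 4096 + 2048 + 256 + 16 + 2 + 1 = 30995
  0011110110011101 = 8192 + 4096 + 2048 + 1024 + 256 + 128 + 16 + 8 + 4 + 1 = 15773
  30995 + 15773 = 46768, and 01011011010110000 = 32768 + 8192 + 4096 + 1024 + 512 + 128 + 32 + 16 = 46768 ✓



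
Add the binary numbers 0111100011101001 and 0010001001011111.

Add column by column from the right: bit + bit + carry-in; write the sum mod 2, carry 1 when the sum is 2 or 3.
carry:  1100000111111110
        0111100011101001
+       0010001001011111
------------------------
       01001101101001000
(the carry out of the leftmost column, 0, becomes the leading bit)
Decimal check:
  0111100011101001 = 16384 + 8192 + 4096 + 2048 + 128 + 64 + 32 + 8 + 1 = 30953
  0010001001011111 = 8192 + 512 + 64 + 16 + 8 + 4 + 2 + 1 = 8799
  30953 + 8799 = 39752, and 01001101101001000 = 32768 + 4096 + 2048 + 512 + 256 + 64 + 8 = 39752 ✓



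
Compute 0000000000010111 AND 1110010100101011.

AND: 1 only when both bits are 1
  0000000000010111
& 1110010100101011
------------------
  0000000000000011
Decimal: 23 & 58667 = 3



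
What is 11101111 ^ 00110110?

XOR: 1 when bits differ
  11101111
^ 00110110
----------
  11011001
Decimal: 239 ^ 54 = 217



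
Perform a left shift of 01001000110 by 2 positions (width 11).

Original: 01001000110 (decimal 582)
Shift left by 2 positions
Append 2 zeros on the right and drop the 2 high bits that overflow the 11-bit width
Result: 00100011000 (decimal 280)
Equivalent: 582 << 2 = 582 × 2^2 = 2328, truncated to 11 bits = 280



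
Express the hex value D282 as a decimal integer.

Expand by place value (powers of 16):
Digit values: D = 13
D282 = 13 × 16^3 + 2 × 16^2 + 8 × 16^1 + 2 × 16^0
= 13 × 4096 + 2 × 256 + 8 × 16 + 2 × 1
= 53248 + 512 + 128 + 2
= 53890



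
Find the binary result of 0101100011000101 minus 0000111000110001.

Method 1 - Direct subtraction (column by column from the right: bit − bit − borrow-in; if negative, add 2 and borrow 1 from the next column):
borrow: 0001110001100000
        0101100011000101
-       0000111000110001
------------------------
        0100101010010100

Method 2 - Add two's complement:
Two's complement of 0000111000110001: invert → 1111000111001110, add 1 → 1111000111001111
  0101100011000101
+ 1111000111001111
------------------
 10100101010010100  (end carry out of the top bit = 1)
Discarding the end carry: 0100101010010100
Decimal check:
  0101100011000101 = 16384 + 4096 + 2048 + 128 + 64 + 4 + 1 = 22725
  0000111000110001 = 2048 + 1024 + 512 + 32 + 16 + 1 = 3633
  22725 - 3633 = 19092, and 0100101010010100 = 16384 + 2048 + 512 + 128 + 16 + 4 = 19092 ✓



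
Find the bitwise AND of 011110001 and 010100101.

AND: 1 only when both bits are 1
  011110001
& 010100101
-----------
  010100001
Decimal: 241 & 165 = 161



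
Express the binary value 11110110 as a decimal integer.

Sum of powers of 2 for each 1-bit:
2^1 + 2^2 + 2^4 + 2^5 + 2^6 + 2^7
= 2 + 4 + 16 + 32 + 64 + 128
= 246



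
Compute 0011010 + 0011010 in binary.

Add column by column from the right: bit + bit + carry-in; write the sum mod 2, carry 1 when the sum is 2 or 3.
carry:  0110100
        0011010
+       0011010
---------------
       00110100
(the carry out of the leftmost column, 0, becomes the leading bit)
Decimal check:
  0011010 = 16 + 8 + 2 = 26
  0011010 = 16 + 8 + 2 = 26
  26 + 26 = 52, and 00110100 = 32 + 16 + 4 = 52 ✓



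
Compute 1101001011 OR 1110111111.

OR: 1 when either bit is 1
  1101001011
| 1110111111
------------
  1111111111
Decimal: 843 | 959 = 1023



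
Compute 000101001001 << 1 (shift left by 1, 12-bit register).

Original: 000101001001 (decimal 329)
Shift left by 1 position
Append 1 zero on the right
Result: 001010010010 (decimal 658)
Equivalent: 329 << 1 = 329 × 2^1 = 658



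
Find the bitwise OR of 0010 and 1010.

OR: 1 when either bit is 1
  0010
| 1010
------
  1010
Decimal: 2 | 10 = 10



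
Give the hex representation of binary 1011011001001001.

Group into 4-bit nibbles from right:
  1011 = B
  0110 = 6
  0100 = 4
  1001 = 9
Result: B649



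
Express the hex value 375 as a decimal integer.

Expand by place value (powers of 16):
375 = 3 × 16^2 + 7 × 16^1 + 5 × 16^0
= 3 × 256 + 7 × 16 + 5 × 1
= 768 + 112 + 5
= 885



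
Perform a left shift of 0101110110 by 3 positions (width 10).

Original: 0101110110 (decimal 374)
Shift left by 3 positions
Append 3 zeros on the right and drop the 3 high bits that overflow the 10-bit width
Result: 1110110000 (decimal 944)
Equivalent: 374 << 3 = 374 × 2^3 = 2992, truncated to 10 bits = 944



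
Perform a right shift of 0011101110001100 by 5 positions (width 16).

Original: 0011101110001100 (decimal 15244)
Shift right by 5 positions
Drop the 5 low bits; fill with zeros on the left
Result: 0000000111011100 (decimal 476)
Equivalent: 15244 >> 5 = 15244 ÷ 2^5 = 476

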